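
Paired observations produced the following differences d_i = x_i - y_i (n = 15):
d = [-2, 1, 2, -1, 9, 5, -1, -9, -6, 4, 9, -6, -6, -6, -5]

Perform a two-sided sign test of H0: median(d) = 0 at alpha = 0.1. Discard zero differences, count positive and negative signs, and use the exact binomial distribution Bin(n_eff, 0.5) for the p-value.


Step 1: Discard zero differences. Original n = 15; n_eff = number of nonzero differences = 15.
Nonzero differences (with sign): -2, +1, +2, -1, +9, +5, -1, -9, -6, +4, +9, -6, -6, -6, -5
Step 2: Count signs: positive = 6, negative = 9.
Step 3: Under H0: P(positive) = 0.5, so the number of positives S ~ Bin(15, 0.5).
Step 4: Two-sided exact p-value = sum of Bin(15,0.5) probabilities at or below the observed probability = 0.607239.
Step 5: alpha = 0.1. fail to reject H0.

n_eff = 15, pos = 6, neg = 9, p = 0.607239, fail to reject H0.


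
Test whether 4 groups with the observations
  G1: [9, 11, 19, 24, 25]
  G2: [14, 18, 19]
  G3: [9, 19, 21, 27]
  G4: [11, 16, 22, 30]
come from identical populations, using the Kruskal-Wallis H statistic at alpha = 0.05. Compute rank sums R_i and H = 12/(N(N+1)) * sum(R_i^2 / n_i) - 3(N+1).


Step 1: Combine all N = 16 observations and assign midranks.
sorted (value, group, rank): (9,G1,1.5), (9,G3,1.5), (11,G1,3.5), (11,G4,3.5), (14,G2,5), (16,G4,6), (18,G2,7), (19,G1,9), (19,G2,9), (19,G3,9), (21,G3,11), (22,G4,12), (24,G1,13), (25,G1,14), (27,G3,15), (30,G4,16)
Step 2: Sum ranks within each group.
R_1 = 41 (n_1 = 5)
R_2 = 21 (n_2 = 3)
R_3 = 36.5 (n_3 = 4)
R_4 = 37.5 (n_4 = 4)
Step 3: H = 12/(N(N+1)) * sum(R_i^2/n_i) - 3(N+1)
     = 12/(16*17) * (41^2/5 + 21^2/3 + 36.5^2/4 + 37.5^2/4) - 3*17
     = 0.044118 * 1167.83 - 51
     = 0.521691.
Step 4: Ties present; correction factor C = 1 - 36/(16^3 - 16) = 0.991176. Corrected H = 0.521691 / 0.991176 = 0.526335.
Step 5: Under H0, H ~ chi^2(3); p-value = 0.913069.
Step 6: alpha = 0.05. fail to reject H0.

H = 0.5263, df = 3, p = 0.913069, fail to reject H0.


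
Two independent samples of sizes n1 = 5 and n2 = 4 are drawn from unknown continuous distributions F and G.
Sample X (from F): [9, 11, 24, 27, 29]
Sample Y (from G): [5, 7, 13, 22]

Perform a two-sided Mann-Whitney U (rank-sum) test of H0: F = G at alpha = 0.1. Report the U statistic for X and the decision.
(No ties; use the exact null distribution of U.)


Step 1: Combine and sort all 9 observations; assign midranks.
sorted (value, group): (5,Y), (7,Y), (9,X), (11,X), (13,Y), (22,Y), (24,X), (27,X), (29,X)
ranks: 5->1, 7->2, 9->3, 11->4, 13->5, 22->6, 24->7, 27->8, 29->9
Step 2: Rank sum for X: R1 = 3 + 4 + 7 + 8 + 9 = 31.
Step 3: U_X = R1 - n1(n1+1)/2 = 31 - 5*6/2 = 31 - 15 = 16.
       U_Y = n1*n2 - U_X = 20 - 16 = 4.
Step 4: No ties, so the exact null distribution of U (based on enumerating the C(9,5) = 126 equally likely rank assignments) gives the two-sided p-value.
Step 5: p-value = 0.190476; compare to alpha = 0.1. fail to reject H0.

U_X = 16, p = 0.190476, fail to reject H0 at alpha = 0.1.


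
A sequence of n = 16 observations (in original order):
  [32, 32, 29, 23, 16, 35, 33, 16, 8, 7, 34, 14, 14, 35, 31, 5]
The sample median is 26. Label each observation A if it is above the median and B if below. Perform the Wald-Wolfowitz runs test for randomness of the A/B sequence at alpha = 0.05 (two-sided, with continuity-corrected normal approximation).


Step 1: Compute median = 26; label A = above, B = below.
Labels in order: AAABBAABBBABBAAB  (n_A = 8, n_B = 8)
Step 2: Count runs R = 8.
Step 3: Under H0 (random ordering), E[R] = 2*n_A*n_B/(n_A+n_B) + 1 = 2*8*8/16 + 1 = 9.0000.
        Var[R] = 2*n_A*n_B*(2*n_A*n_B - n_A - n_B) / ((n_A+n_B)^2 * (n_A+n_B-1)) = 14336/3840 = 3.7333.
        SD[R] = 1.9322.
Step 4: Continuity-corrected z = (R + 0.5 - E[R]) / SD[R] = (8 + 0.5 - 9.0000) / 1.9322 = -0.2588.
Step 5: Two-sided p-value via normal approximation = 2*(1 - Phi(|z|)) = 0.795809.
Step 6: alpha = 0.05. fail to reject H0.

R = 8, z = -0.2588, p = 0.795809, fail to reject H0.


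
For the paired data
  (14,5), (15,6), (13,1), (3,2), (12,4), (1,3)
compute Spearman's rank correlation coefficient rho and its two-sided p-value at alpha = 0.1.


Step 1: Rank x and y separately (midranks; no ties here).
rank(x): 14->5, 15->6, 13->4, 3->2, 12->3, 1->1
rank(y): 5->5, 6->6, 1->1, 2->2, 4->4, 3->3
Step 2: d_i = R_x(i) - R_y(i); compute d_i^2.
  (5-5)^2=0, (6-6)^2=0, (4-1)^2=9, (2-2)^2=0, (3-4)^2=1, (1-3)^2=4
sum(d^2) = 14.
Step 3: rho = 1 - 6*14 / (6*(6^2 - 1)) = 1 - 84/210 = 0.600000.
Step 4: Under H0, t = rho * sqrt((n-2)/(1-rho^2)) = 1.5000 ~ t(4).
Step 5: Two-sided p-value from the t-distribution with 4 df = 0.208000.
Step 6: alpha = 0.1. fail to reject H0.

rho = 0.6000, p = 0.208000, fail to reject H0 at alpha = 0.1.


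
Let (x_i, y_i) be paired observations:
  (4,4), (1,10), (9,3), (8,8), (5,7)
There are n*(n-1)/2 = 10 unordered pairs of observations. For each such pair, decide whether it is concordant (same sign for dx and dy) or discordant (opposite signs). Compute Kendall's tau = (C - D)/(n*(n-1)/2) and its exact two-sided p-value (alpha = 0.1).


Step 1: Enumerate the 10 unordered pairs (i,j) with i<j and classify each by sign(x_j-x_i) * sign(y_j-y_i).
  (1,2):dx=-3,dy=+6->D; (1,3):dx=+5,dy=-1->D; (1,4):dx=+4,dy=+4->C; (1,5):dx=+1,dy=+3->C
  (2,3):dx=+8,dy=-7->D; (2,4):dx=+7,dy=-2->D; (2,5):dx=+4,dy=-3->D; (3,4):dx=-1,dy=+5->D
  (3,5):dx=-4,dy=+4->D; (4,5):dx=-3,dy=-1->C
Step 2: C = 3, D = 7, total pairs = 10.
Step 3: tau = (C - D)/(n(n-1)/2) = (3 - 7)/10 = -0.400000.
Step 4: Exact two-sided p-value (enumerate n! = 120 permutations of y under H0): p = 0.483333.
Step 5: alpha = 0.1. fail to reject H0.

tau_b = -0.4000 (C=3, D=7), p = 0.483333, fail to reject H0.


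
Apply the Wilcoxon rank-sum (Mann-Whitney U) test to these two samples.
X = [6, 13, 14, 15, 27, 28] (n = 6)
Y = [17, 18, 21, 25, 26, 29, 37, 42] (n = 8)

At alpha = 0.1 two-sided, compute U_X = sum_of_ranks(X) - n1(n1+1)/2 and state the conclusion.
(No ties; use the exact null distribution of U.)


Step 1: Combine and sort all 14 observations; assign midranks.
sorted (value, group): (6,X), (13,X), (14,X), (15,X), (17,Y), (18,Y), (21,Y), (25,Y), (26,Y), (27,X), (28,X), (29,Y), (37,Y), (42,Y)
ranks: 6->1, 13->2, 14->3, 15->4, 17->5, 18->6, 21->7, 25->8, 26->9, 27->10, 28->11, 29->12, 37->13, 42->14
Step 2: Rank sum for X: R1 = 1 + 2 + 3 + 4 + 10 + 11 = 31.
Step 3: U_X = R1 - n1(n1+1)/2 = 31 - 6*7/2 = 31 - 21 = 10.
       U_Y = n1*n2 - U_X = 48 - 10 = 38.
Step 4: No ties, so the exact null distribution of U (based on enumerating the C(14,6) = 3003 equally likely rank assignments) gives the two-sided p-value.
Step 5: p-value = 0.081252; compare to alpha = 0.1. reject H0.

U_X = 10, p = 0.081252, reject H0 at alpha = 0.1.


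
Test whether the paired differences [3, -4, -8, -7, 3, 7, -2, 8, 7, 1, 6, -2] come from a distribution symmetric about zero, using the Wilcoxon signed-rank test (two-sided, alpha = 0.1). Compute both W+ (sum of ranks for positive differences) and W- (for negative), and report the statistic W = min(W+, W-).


Step 1: Drop any zero differences (none here) and take |d_i|.
|d| = [3, 4, 8, 7, 3, 7, 2, 8, 7, 1, 6, 2]
Step 2: Midrank |d_i| (ties get averaged ranks).
ranks: |3|->4.5, |4|->6, |8|->11.5, |7|->9, |3|->4.5, |7|->9, |2|->2.5, |8|->11.5, |7|->9, |1|->1, |6|->7, |2|->2.5
Step 3: Attach original signs; sum ranks with positive sign and with negative sign.
W+ = 4.5 + 4.5 + 9 + 11.5 + 9 + 1 + 7 = 46.5
W- = 6 + 11.5 + 9 + 2.5 + 2.5 = 31.5
(Check: W+ + W- = 78 should equal n(n+1)/2 = 78.)
Step 4: Test statistic W = min(W+, W-) = 31.5.
Step 5: Ties in |d|, so use the tie-corrected normal approximation.
        E[W] = n(n+1)/4 = 12*13/4 = 39.
        Tie groups: |d|=2 (t=2), |d|=3 (t=2), |d|=7 (t=3), |d|=8 (t=2); sum(t^3 - t) = 42.
        Var[W] = n(n+1)(2n+1)/24 - sum(t^3-t)/48 = 3900/24 - 42/48 = 161.625.
        z = (W - E[W]) / sqrt(Var[W]) = (31.5 - 39) / 12.7132 = -0.5899.
        Two-sided p = 2*Phi(z) = 0.555232.
Step 6: alpha = 0.1. fail to reject H0.

W+ = 46.5, W- = 31.5, W = min = 31.5, p = 0.555232, fail to reject H0.


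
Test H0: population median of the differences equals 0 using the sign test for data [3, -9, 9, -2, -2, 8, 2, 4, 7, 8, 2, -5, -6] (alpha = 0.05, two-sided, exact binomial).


Step 1: Discard zero differences. Original n = 13; n_eff = number of nonzero differences = 13.
Nonzero differences (with sign): +3, -9, +9, -2, -2, +8, +2, +4, +7, +8, +2, -5, -6
Step 2: Count signs: positive = 8, negative = 5.
Step 3: Under H0: P(positive) = 0.5, so the number of positives S ~ Bin(13, 0.5).
Step 4: Two-sided exact p-value = sum of Bin(13,0.5) probabilities at or below the observed probability = 0.581055.
Step 5: alpha = 0.05. fail to reject H0.

n_eff = 13, pos = 8, neg = 5, p = 0.581055, fail to reject H0.


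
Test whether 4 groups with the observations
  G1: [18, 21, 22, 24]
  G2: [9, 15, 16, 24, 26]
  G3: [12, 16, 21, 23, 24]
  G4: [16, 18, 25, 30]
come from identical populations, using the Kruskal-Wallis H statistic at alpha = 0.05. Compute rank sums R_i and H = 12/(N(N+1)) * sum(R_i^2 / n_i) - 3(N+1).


Step 1: Combine all N = 18 observations and assign midranks.
sorted (value, group, rank): (9,G2,1), (12,G3,2), (15,G2,3), (16,G2,5), (16,G3,5), (16,G4,5), (18,G1,7.5), (18,G4,7.5), (21,G1,9.5), (21,G3,9.5), (22,G1,11), (23,G3,12), (24,G1,14), (24,G2,14), (24,G3,14), (25,G4,16), (26,G2,17), (30,G4,18)
Step 2: Sum ranks within each group.
R_1 = 42 (n_1 = 4)
R_2 = 40 (n_2 = 5)
R_3 = 42.5 (n_3 = 5)
R_4 = 46.5 (n_4 = 4)
Step 3: H = 12/(N(N+1)) * sum(R_i^2/n_i) - 3(N+1)
     = 12/(18*19) * (42^2/4 + 40^2/5 + 42.5^2/5 + 46.5^2/4) - 3*19
     = 0.035088 * 1662.81 - 57
     = 1.344298.
Step 4: Ties present; correction factor C = 1 - 60/(18^3 - 18) = 0.989680. Corrected H = 1.344298 / 0.989680 = 1.358316.
Step 5: Under H0, H ~ chi^2(3); p-value = 0.715334.
Step 6: alpha = 0.05. fail to reject H0.

H = 1.3583, df = 3, p = 0.715334, fail to reject H0.


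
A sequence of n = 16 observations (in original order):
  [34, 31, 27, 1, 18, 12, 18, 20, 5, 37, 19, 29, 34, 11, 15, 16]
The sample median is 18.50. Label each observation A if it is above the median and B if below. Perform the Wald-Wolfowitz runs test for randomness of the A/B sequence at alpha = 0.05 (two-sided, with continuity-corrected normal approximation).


Step 1: Compute median = 18.50; label A = above, B = below.
Labels in order: AAABBBBABAAAABBB  (n_A = 8, n_B = 8)
Step 2: Count runs R = 6.
Step 3: Under H0 (random ordering), E[R] = 2*n_A*n_B/(n_A+n_B) + 1 = 2*8*8/16 + 1 = 9.0000.
        Var[R] = 2*n_A*n_B*(2*n_A*n_B - n_A - n_B) / ((n_A+n_B)^2 * (n_A+n_B-1)) = 14336/3840 = 3.7333.
        SD[R] = 1.9322.
Step 4: Continuity-corrected z = (R + 0.5 - E[R]) / SD[R] = (6 + 0.5 - 9.0000) / 1.9322 = -1.2939.
Step 5: Two-sided p-value via normal approximation = 2*(1 - Phi(|z|)) = 0.195709.
Step 6: alpha = 0.05. fail to reject H0.

R = 6, z = -1.2939, p = 0.195709, fail to reject H0.


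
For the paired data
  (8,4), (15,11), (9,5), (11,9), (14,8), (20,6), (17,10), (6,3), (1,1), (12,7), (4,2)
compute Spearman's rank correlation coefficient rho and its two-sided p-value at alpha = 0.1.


Step 1: Rank x and y separately (midranks; no ties here).
rank(x): 8->4, 15->9, 9->5, 11->6, 14->8, 20->11, 17->10, 6->3, 1->1, 12->7, 4->2
rank(y): 4->4, 11->11, 5->5, 9->9, 8->8, 6->6, 10->10, 3->3, 1->1, 7->7, 2->2
Step 2: d_i = R_x(i) - R_y(i); compute d_i^2.
  (4-4)^2=0, (9-11)^2=4, (5-5)^2=0, (6-9)^2=9, (8-8)^2=0, (11-6)^2=25, (10-10)^2=0, (3-3)^2=0, (1-1)^2=0, (7-7)^2=0, (2-2)^2=0
sum(d^2) = 38.
Step 3: rho = 1 - 6*38 / (11*(11^2 - 1)) = 1 - 228/1320 = 0.827273.
Step 4: Under H0, t = rho * sqrt((n-2)/(1-rho^2)) = 4.4176 ~ t(9).
Step 5: Two-sided p-value from the t-distribution with 9 df = 0.001677.
Step 6: alpha = 0.1. reject H0.

rho = 0.8273, p = 0.001677, reject H0 at alpha = 0.1.


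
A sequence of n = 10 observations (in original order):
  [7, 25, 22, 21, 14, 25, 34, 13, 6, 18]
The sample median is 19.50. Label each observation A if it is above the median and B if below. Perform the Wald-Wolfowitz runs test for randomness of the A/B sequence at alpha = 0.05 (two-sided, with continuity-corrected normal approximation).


Step 1: Compute median = 19.50; label A = above, B = below.
Labels in order: BAAABAABBB  (n_A = 5, n_B = 5)
Step 2: Count runs R = 5.
Step 3: Under H0 (random ordering), E[R] = 2*n_A*n_B/(n_A+n_B) + 1 = 2*5*5/10 + 1 = 6.0000.
        Var[R] = 2*n_A*n_B*(2*n_A*n_B - n_A - n_B) / ((n_A+n_B)^2 * (n_A+n_B-1)) = 2000/900 = 2.2222.
        SD[R] = 1.4907.
Step 4: Continuity-corrected z = (R + 0.5 - E[R]) / SD[R] = (5 + 0.5 - 6.0000) / 1.4907 = -0.3354.
Step 5: Two-sided p-value via normal approximation = 2*(1 - Phi(|z|)) = 0.737316.
Step 6: alpha = 0.05. fail to reject H0.

R = 5, z = -0.3354, p = 0.737316, fail to reject H0.


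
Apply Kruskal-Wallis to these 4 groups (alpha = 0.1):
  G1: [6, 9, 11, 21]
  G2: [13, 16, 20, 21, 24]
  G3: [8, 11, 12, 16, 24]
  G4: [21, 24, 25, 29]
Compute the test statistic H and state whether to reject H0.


Step 1: Combine all N = 18 observations and assign midranks.
sorted (value, group, rank): (6,G1,1), (8,G3,2), (9,G1,3), (11,G1,4.5), (11,G3,4.5), (12,G3,6), (13,G2,7), (16,G2,8.5), (16,G3,8.5), (20,G2,10), (21,G1,12), (21,G2,12), (21,G4,12), (24,G2,15), (24,G3,15), (24,G4,15), (25,G4,17), (29,G4,18)
Step 2: Sum ranks within each group.
R_1 = 20.5 (n_1 = 4)
R_2 = 52.5 (n_2 = 5)
R_3 = 36 (n_3 = 5)
R_4 = 62 (n_4 = 4)
Step 3: H = 12/(N(N+1)) * sum(R_i^2/n_i) - 3(N+1)
     = 12/(18*19) * (20.5^2/4 + 52.5^2/5 + 36^2/5 + 62^2/4) - 3*19
     = 0.035088 * 1876.51 - 57
     = 8.842544.
Step 4: Ties present; correction factor C = 1 - 60/(18^3 - 18) = 0.989680. Corrected H = 8.842544 / 0.989680 = 8.934750.
Step 5: Under H0, H ~ chi^2(3); p-value = 0.030171.
Step 6: alpha = 0.1. reject H0.

H = 8.9347, df = 3, p = 0.030171, reject H0.


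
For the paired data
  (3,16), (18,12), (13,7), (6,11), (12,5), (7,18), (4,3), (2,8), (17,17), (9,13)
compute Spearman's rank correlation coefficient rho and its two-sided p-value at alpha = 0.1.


Step 1: Rank x and y separately (midranks; no ties here).
rank(x): 3->2, 18->10, 13->8, 6->4, 12->7, 7->5, 4->3, 2->1, 17->9, 9->6
rank(y): 16->8, 12->6, 7->3, 11->5, 5->2, 18->10, 3->1, 8->4, 17->9, 13->7
Step 2: d_i = R_x(i) - R_y(i); compute d_i^2.
  (2-8)^2=36, (10-6)^2=16, (8-3)^2=25, (4-5)^2=1, (7-2)^2=25, (5-10)^2=25, (3-1)^2=4, (1-4)^2=9, (9-9)^2=0, (6-7)^2=1
sum(d^2) = 142.
Step 3: rho = 1 - 6*142 / (10*(10^2 - 1)) = 1 - 852/990 = 0.139394.
Step 4: Under H0, t = rho * sqrt((n-2)/(1-rho^2)) = 0.3982 ~ t(8).
Step 5: Two-sided p-value from the t-distribution with 8 df = 0.700932.
Step 6: alpha = 0.1. fail to reject H0.

rho = 0.1394, p = 0.700932, fail to reject H0 at alpha = 0.1.


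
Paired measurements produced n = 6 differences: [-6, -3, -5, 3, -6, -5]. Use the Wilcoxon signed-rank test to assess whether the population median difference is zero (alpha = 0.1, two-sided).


Step 1: Drop any zero differences (none here) and take |d_i|.
|d| = [6, 3, 5, 3, 6, 5]
Step 2: Midrank |d_i| (ties get averaged ranks).
ranks: |6|->5.5, |3|->1.5, |5|->3.5, |3|->1.5, |6|->5.5, |5|->3.5
Step 3: Attach original signs; sum ranks with positive sign and with negative sign.
W+ = 1.5 = 1.5
W- = 5.5 + 1.5 + 3.5 + 5.5 + 3.5 = 19.5
(Check: W+ + W- = 21 should equal n(n+1)/2 = 21.)
Step 4: Test statistic W = min(W+, W-) = 1.5.
Step 5: Ties in |d|, so use the tie-corrected normal approximation.
        E[W] = n(n+1)/4 = 6*7/4 = 10.5.
        Tie groups: |d|=3 (t=2), |d|=5 (t=2), |d|=6 (t=2); sum(t^3 - t) = 18.
        Var[W] = n(n+1)(2n+1)/24 - sum(t^3-t)/48 = 546/24 - 18/48 = 22.375.
        z = (W - E[W]) / sqrt(Var[W]) = (1.5 - 10.5) / 4.7302 = -1.9027.
        Two-sided p = 2*Phi(z) = 0.057085.
Step 6: alpha = 0.1. reject H0.

W+ = 1.5, W- = 19.5, W = min = 1.5, p = 0.057085, reject H0.


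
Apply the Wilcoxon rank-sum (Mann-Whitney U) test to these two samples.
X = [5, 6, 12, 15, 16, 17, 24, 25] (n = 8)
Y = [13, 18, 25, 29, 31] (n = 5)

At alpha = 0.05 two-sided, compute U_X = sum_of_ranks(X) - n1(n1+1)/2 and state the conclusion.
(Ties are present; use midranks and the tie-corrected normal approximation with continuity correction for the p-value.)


Step 1: Combine and sort all 13 observations; assign midranks.
sorted (value, group): (5,X), (6,X), (12,X), (13,Y), (15,X), (16,X), (17,X), (18,Y), (24,X), (25,X), (25,Y), (29,Y), (31,Y)
ranks: 5->1, 6->2, 12->3, 13->4, 15->5, 16->6, 17->7, 18->8, 24->9, 25->10.5, 25->10.5, 29->12, 31->13
Step 2: Rank sum for X: R1 = 1 + 2 + 3 + 5 + 6 + 7 + 9 + 10.5 = 43.5.
Step 3: U_X = R1 - n1(n1+1)/2 = 43.5 - 8*9/2 = 43.5 - 36 = 7.5.
       U_Y = n1*n2 - U_X = 40 - 7.5 = 32.5.
Step 4: Ties are present, so use the tie-corrected normal approximation (with continuity correction) for the p-value.
Step 5: p-value = 0.078571; compare to alpha = 0.05. fail to reject H0.

U_X = 7.5, p = 0.078571, fail to reject H0 at alpha = 0.05.


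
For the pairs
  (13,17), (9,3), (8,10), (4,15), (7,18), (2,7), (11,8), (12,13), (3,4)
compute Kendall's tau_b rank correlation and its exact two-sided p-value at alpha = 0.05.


Step 1: Enumerate the 36 unordered pairs (i,j) with i<j and classify each by sign(x_j-x_i) * sign(y_j-y_i).
  (1,2):dx=-4,dy=-14->C; (1,3):dx=-5,dy=-7->C; (1,4):dx=-9,dy=-2->C; (1,5):dx=-6,dy=+1->D
  (1,6):dx=-11,dy=-10->C; (1,7):dx=-2,dy=-9->C; (1,8):dx=-1,dy=-4->C; (1,9):dx=-10,dy=-13->C
  (2,3):dx=-1,dy=+7->D; (2,4):dx=-5,dy=+12->D; (2,5):dx=-2,dy=+15->D; (2,6):dx=-7,dy=+4->D
  (2,7):dx=+2,dy=+5->C; (2,8):dx=+3,dy=+10->C; (2,9):dx=-6,dy=+1->D; (3,4):dx=-4,dy=+5->D
  (3,5):dx=-1,dy=+8->D; (3,6):dx=-6,dy=-3->C; (3,7):dx=+3,dy=-2->D; (3,8):dx=+4,dy=+3->C
  (3,9):dx=-5,dy=-6->C; (4,5):dx=+3,dy=+3->C; (4,6):dx=-2,dy=-8->C; (4,7):dx=+7,dy=-7->D
  (4,8):dx=+8,dy=-2->D; (4,9):dx=-1,dy=-11->C; (5,6):dx=-5,dy=-11->C; (5,7):dx=+4,dy=-10->D
  (5,8):dx=+5,dy=-5->D; (5,9):dx=-4,dy=-14->C; (6,7):dx=+9,dy=+1->C; (6,8):dx=+10,dy=+6->C
  (6,9):dx=+1,dy=-3->D; (7,8):dx=+1,dy=+5->C; (7,9):dx=-8,dy=-4->C; (8,9):dx=-9,dy=-9->C
Step 2: C = 22, D = 14, total pairs = 36.
Step 3: tau = (C - D)/(n(n-1)/2) = (22 - 14)/36 = 0.222222.
Step 4: Exact two-sided p-value (enumerate n! = 362880 permutations of y under H0): p = 0.476709.
Step 5: alpha = 0.05. fail to reject H0.

tau_b = 0.2222 (C=22, D=14), p = 0.476709, fail to reject H0.


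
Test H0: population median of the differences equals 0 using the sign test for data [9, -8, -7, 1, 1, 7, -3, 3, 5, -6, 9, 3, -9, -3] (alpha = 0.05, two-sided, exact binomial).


Step 1: Discard zero differences. Original n = 14; n_eff = number of nonzero differences = 14.
Nonzero differences (with sign): +9, -8, -7, +1, +1, +7, -3, +3, +5, -6, +9, +3, -9, -3
Step 2: Count signs: positive = 8, negative = 6.
Step 3: Under H0: P(positive) = 0.5, so the number of positives S ~ Bin(14, 0.5).
Step 4: Two-sided exact p-value = sum of Bin(14,0.5) probabilities at or below the observed probability = 0.790527.
Step 5: alpha = 0.05. fail to reject H0.

n_eff = 14, pos = 8, neg = 6, p = 0.790527, fail to reject H0.


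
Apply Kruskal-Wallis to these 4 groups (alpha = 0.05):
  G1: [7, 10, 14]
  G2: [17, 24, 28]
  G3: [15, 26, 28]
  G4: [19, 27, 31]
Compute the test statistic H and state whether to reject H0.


Step 1: Combine all N = 12 observations and assign midranks.
sorted (value, group, rank): (7,G1,1), (10,G1,2), (14,G1,3), (15,G3,4), (17,G2,5), (19,G4,6), (24,G2,7), (26,G3,8), (27,G4,9), (28,G2,10.5), (28,G3,10.5), (31,G4,12)
Step 2: Sum ranks within each group.
R_1 = 6 (n_1 = 3)
R_2 = 22.5 (n_2 = 3)
R_3 = 22.5 (n_3 = 3)
R_4 = 27 (n_4 = 3)
Step 3: H = 12/(N(N+1)) * sum(R_i^2/n_i) - 3(N+1)
     = 12/(12*13) * (6^2/3 + 22.5^2/3 + 22.5^2/3 + 27^2/3) - 3*13
     = 0.076923 * 592.5 - 39
     = 6.576923.
Step 4: Ties present; correction factor C = 1 - 6/(12^3 - 12) = 0.996503. Corrected H = 6.576923 / 0.996503 = 6.600000.
Step 5: Under H0, H ~ chi^2(3); p-value = 0.085801.
Step 6: alpha = 0.05. fail to reject H0.

H = 6.6000, df = 3, p = 0.085801, fail to reject H0.


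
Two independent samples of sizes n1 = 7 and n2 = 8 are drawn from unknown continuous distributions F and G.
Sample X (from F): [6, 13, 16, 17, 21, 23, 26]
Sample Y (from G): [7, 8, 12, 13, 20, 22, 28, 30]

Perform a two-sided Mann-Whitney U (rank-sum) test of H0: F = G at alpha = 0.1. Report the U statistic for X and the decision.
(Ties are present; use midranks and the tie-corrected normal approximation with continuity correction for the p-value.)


Step 1: Combine and sort all 15 observations; assign midranks.
sorted (value, group): (6,X), (7,Y), (8,Y), (12,Y), (13,X), (13,Y), (16,X), (17,X), (20,Y), (21,X), (22,Y), (23,X), (26,X), (28,Y), (30,Y)
ranks: 6->1, 7->2, 8->3, 12->4, 13->5.5, 13->5.5, 16->7, 17->8, 20->9, 21->10, 22->11, 23->12, 26->13, 28->14, 30->15
Step 2: Rank sum for X: R1 = 1 + 5.5 + 7 + 8 + 10 + 12 + 13 = 56.5.
Step 3: U_X = R1 - n1(n1+1)/2 = 56.5 - 7*8/2 = 56.5 - 28 = 28.5.
       U_Y = n1*n2 - U_X = 56 - 28.5 = 27.5.
Step 4: Ties are present, so use the tie-corrected normal approximation (with continuity correction) for the p-value.
Step 5: p-value = 1.000000; compare to alpha = 0.1. fail to reject H0.

U_X = 28.5, p = 1.000000, fail to reject H0 at alpha = 0.1.


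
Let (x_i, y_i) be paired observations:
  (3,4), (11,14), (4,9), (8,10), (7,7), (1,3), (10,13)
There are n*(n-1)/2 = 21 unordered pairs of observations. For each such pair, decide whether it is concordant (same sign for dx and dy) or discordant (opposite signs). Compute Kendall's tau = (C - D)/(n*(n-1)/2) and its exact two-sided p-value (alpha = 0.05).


Step 1: Enumerate the 21 unordered pairs (i,j) with i<j and classify each by sign(x_j-x_i) * sign(y_j-y_i).
  (1,2):dx=+8,dy=+10->C; (1,3):dx=+1,dy=+5->C; (1,4):dx=+5,dy=+6->C; (1,5):dx=+4,dy=+3->C
  (1,6):dx=-2,dy=-1->C; (1,7):dx=+7,dy=+9->C; (2,3):dx=-7,dy=-5->C; (2,4):dx=-3,dy=-4->C
  (2,5):dx=-4,dy=-7->C; (2,6):dx=-10,dy=-11->C; (2,7):dx=-1,dy=-1->C; (3,4):dx=+4,dy=+1->C
  (3,5):dx=+3,dy=-2->D; (3,6):dx=-3,dy=-6->C; (3,7):dx=+6,dy=+4->C; (4,5):dx=-1,dy=-3->C
  (4,6):dx=-7,dy=-7->C; (4,7):dx=+2,dy=+3->C; (5,6):dx=-6,dy=-4->C; (5,7):dx=+3,dy=+6->C
  (6,7):dx=+9,dy=+10->C
Step 2: C = 20, D = 1, total pairs = 21.
Step 3: tau = (C - D)/(n(n-1)/2) = (20 - 1)/21 = 0.904762.
Step 4: Exact two-sided p-value (enumerate n! = 5040 permutations of y under H0): p = 0.002778.
Step 5: alpha = 0.05. reject H0.

tau_b = 0.9048 (C=20, D=1), p = 0.002778, reject H0.


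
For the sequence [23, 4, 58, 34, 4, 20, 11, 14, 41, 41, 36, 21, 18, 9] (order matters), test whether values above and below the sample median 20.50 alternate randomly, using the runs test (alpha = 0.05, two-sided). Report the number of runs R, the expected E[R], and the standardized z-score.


Step 1: Compute median = 20.50; label A = above, B = below.
Labels in order: ABAABBBBAAAABB  (n_A = 7, n_B = 7)
Step 2: Count runs R = 6.
Step 3: Under H0 (random ordering), E[R] = 2*n_A*n_B/(n_A+n_B) + 1 = 2*7*7/14 + 1 = 8.0000.
        Var[R] = 2*n_A*n_B*(2*n_A*n_B - n_A - n_B) / ((n_A+n_B)^2 * (n_A+n_B-1)) = 8232/2548 = 3.2308.
        SD[R] = 1.7974.
Step 4: Continuity-corrected z = (R + 0.5 - E[R]) / SD[R] = (6 + 0.5 - 8.0000) / 1.7974 = -0.8345.
Step 5: Two-sided p-value via normal approximation = 2*(1 - Phi(|z|)) = 0.403986.
Step 6: alpha = 0.05. fail to reject H0.

R = 6, z = -0.8345, p = 0.403986, fail to reject H0.


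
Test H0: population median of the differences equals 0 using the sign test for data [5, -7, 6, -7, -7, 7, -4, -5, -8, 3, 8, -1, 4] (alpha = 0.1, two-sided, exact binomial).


Step 1: Discard zero differences. Original n = 13; n_eff = number of nonzero differences = 13.
Nonzero differences (with sign): +5, -7, +6, -7, -7, +7, -4, -5, -8, +3, +8, -1, +4
Step 2: Count signs: positive = 6, negative = 7.
Step 3: Under H0: P(positive) = 0.5, so the number of positives S ~ Bin(13, 0.5).
Step 4: Two-sided exact p-value = sum of Bin(13,0.5) probabilities at or below the observed probability = 1.000000.
Step 5: alpha = 0.1. fail to reject H0.

n_eff = 13, pos = 6, neg = 7, p = 1.000000, fail to reject H0.


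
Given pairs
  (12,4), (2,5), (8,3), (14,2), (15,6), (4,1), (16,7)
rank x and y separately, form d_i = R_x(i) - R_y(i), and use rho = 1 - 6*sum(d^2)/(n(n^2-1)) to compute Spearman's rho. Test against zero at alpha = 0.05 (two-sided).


Step 1: Rank x and y separately (midranks; no ties here).
rank(x): 12->4, 2->1, 8->3, 14->5, 15->6, 4->2, 16->7
rank(y): 4->4, 5->5, 3->3, 2->2, 6->6, 1->1, 7->7
Step 2: d_i = R_x(i) - R_y(i); compute d_i^2.
  (4-4)^2=0, (1-5)^2=16, (3-3)^2=0, (5-2)^2=9, (6-6)^2=0, (2-1)^2=1, (7-7)^2=0
sum(d^2) = 26.
Step 3: rho = 1 - 6*26 / (7*(7^2 - 1)) = 1 - 156/336 = 0.535714.
Step 4: Under H0, t = rho * sqrt((n-2)/(1-rho^2)) = 1.4186 ~ t(5).
Step 5: Two-sided p-value from the t-distribution with 5 df = 0.215217.
Step 6: alpha = 0.05. fail to reject H0.

rho = 0.5357, p = 0.215217, fail to reject H0 at alpha = 0.05.


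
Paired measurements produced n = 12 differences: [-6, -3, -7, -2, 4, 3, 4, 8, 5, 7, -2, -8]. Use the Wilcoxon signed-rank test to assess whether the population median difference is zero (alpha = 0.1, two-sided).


Step 1: Drop any zero differences (none here) and take |d_i|.
|d| = [6, 3, 7, 2, 4, 3, 4, 8, 5, 7, 2, 8]
Step 2: Midrank |d_i| (ties get averaged ranks).
ranks: |6|->8, |3|->3.5, |7|->9.5, |2|->1.5, |4|->5.5, |3|->3.5, |4|->5.5, |8|->11.5, |5|->7, |7|->9.5, |2|->1.5, |8|->11.5
Step 3: Attach original signs; sum ranks with positive sign and with negative sign.
W+ = 5.5 + 3.5 + 5.5 + 11.5 + 7 + 9.5 = 42.5
W- = 8 + 3.5 + 9.5 + 1.5 + 1.5 + 11.5 = 35.5
(Check: W+ + W- = 78 should equal n(n+1)/2 = 78.)
Step 4: Test statistic W = min(W+, W-) = 35.5.
Step 5: Ties in |d|, so use the tie-corrected normal approximation.
        E[W] = n(n+1)/4 = 12*13/4 = 39.
        Tie groups: |d|=2 (t=2), |d|=3 (t=2), |d|=4 (t=2), |d|=7 (t=2), |d|=8 (t=2); sum(t^3 - t) = 30.
        Var[W] = n(n+1)(2n+1)/24 - sum(t^3-t)/48 = 3900/24 - 30/48 = 161.875.
        z = (W - E[W]) / sqrt(Var[W]) = (35.5 - 39) / 12.7230 = -0.2751.
        Two-sided p = 2*Phi(z) = 0.783245.
Step 6: alpha = 0.1. fail to reject H0.

W+ = 42.5, W- = 35.5, W = min = 35.5, p = 0.783245, fail to reject H0.


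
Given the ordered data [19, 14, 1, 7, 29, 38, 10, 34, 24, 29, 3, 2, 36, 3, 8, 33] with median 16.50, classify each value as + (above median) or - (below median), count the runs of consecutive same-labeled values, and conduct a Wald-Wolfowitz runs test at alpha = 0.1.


Step 1: Compute median = 16.50; label A = above, B = below.
Labels in order: ABBBAABAAABBABBA  (n_A = 8, n_B = 8)
Step 2: Count runs R = 9.
Step 3: Under H0 (random ordering), E[R] = 2*n_A*n_B/(n_A+n_B) + 1 = 2*8*8/16 + 1 = 9.0000.
        Var[R] = 2*n_A*n_B*(2*n_A*n_B - n_A - n_B) / ((n_A+n_B)^2 * (n_A+n_B-1)) = 14336/3840 = 3.7333.
        SD[R] = 1.9322.
Step 4: R = E[R], so z = 0 with no continuity correction.
Step 5: Two-sided p-value via normal approximation = 2*(1 - Phi(|z|)) = 1.000000.
Step 6: alpha = 0.1. fail to reject H0.

R = 9, z = 0.0000, p = 1.000000, fail to reject H0.


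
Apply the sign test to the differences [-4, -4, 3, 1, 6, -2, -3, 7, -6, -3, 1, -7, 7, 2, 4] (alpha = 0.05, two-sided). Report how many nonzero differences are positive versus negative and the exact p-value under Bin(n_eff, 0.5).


Step 1: Discard zero differences. Original n = 15; n_eff = number of nonzero differences = 15.
Nonzero differences (with sign): -4, -4, +3, +1, +6, -2, -3, +7, -6, -3, +1, -7, +7, +2, +4
Step 2: Count signs: positive = 8, negative = 7.
Step 3: Under H0: P(positive) = 0.5, so the number of positives S ~ Bin(15, 0.5).
Step 4: Two-sided exact p-value = sum of Bin(15,0.5) probabilities at or below the observed probability = 1.000000.
Step 5: alpha = 0.05. fail to reject H0.

n_eff = 15, pos = 8, neg = 7, p = 1.000000, fail to reject H0.


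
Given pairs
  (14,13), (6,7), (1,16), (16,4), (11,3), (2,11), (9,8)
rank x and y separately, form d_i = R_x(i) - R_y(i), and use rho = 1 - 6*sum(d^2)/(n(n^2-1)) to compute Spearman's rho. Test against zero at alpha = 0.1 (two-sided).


Step 1: Rank x and y separately (midranks; no ties here).
rank(x): 14->6, 6->3, 1->1, 16->7, 11->5, 2->2, 9->4
rank(y): 13->6, 7->3, 16->7, 4->2, 3->1, 11->5, 8->4
Step 2: d_i = R_x(i) - R_y(i); compute d_i^2.
  (6-6)^2=0, (3-3)^2=0, (1-7)^2=36, (7-2)^2=25, (5-1)^2=16, (2-5)^2=9, (4-4)^2=0
sum(d^2) = 86.
Step 3: rho = 1 - 6*86 / (7*(7^2 - 1)) = 1 - 516/336 = -0.535714.
Step 4: Under H0, t = rho * sqrt((n-2)/(1-rho^2)) = -1.4186 ~ t(5).
Step 5: Two-sided p-value from the t-distribution with 5 df = 0.215217.
Step 6: alpha = 0.1. fail to reject H0.

rho = -0.5357, p = 0.215217, fail to reject H0 at alpha = 0.1.


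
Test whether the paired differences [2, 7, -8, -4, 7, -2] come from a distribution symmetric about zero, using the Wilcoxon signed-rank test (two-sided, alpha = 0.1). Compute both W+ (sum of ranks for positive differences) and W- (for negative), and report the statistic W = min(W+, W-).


Step 1: Drop any zero differences (none here) and take |d_i|.
|d| = [2, 7, 8, 4, 7, 2]
Step 2: Midrank |d_i| (ties get averaged ranks).
ranks: |2|->1.5, |7|->4.5, |8|->6, |4|->3, |7|->4.5, |2|->1.5
Step 3: Attach original signs; sum ranks with positive sign and with negative sign.
W+ = 1.5 + 4.5 + 4.5 = 10.5
W- = 6 + 3 + 1.5 = 10.5
(Check: W+ + W- = 21 should equal n(n+1)/2 = 21.)
Step 4: Test statistic W = min(W+, W-) = 10.5.
Step 5: Ties in |d|, so use the tie-corrected normal approximation.
        E[W] = n(n+1)/4 = 6*7/4 = 10.5.
        Tie groups: |d|=2 (t=2), |d|=7 (t=2); sum(t^3 - t) = 12.
        Var[W] = n(n+1)(2n+1)/24 - sum(t^3-t)/48 = 546/24 - 12/48 = 22.5.
        z = (W - E[W]) / sqrt(Var[W]) = (10.5 - 10.5) / 4.7434 = 0.0000.
        Two-sided p = 2*Phi(z) = 1.000000.
Step 6: alpha = 0.1. fail to reject H0.

W+ = 10.5, W- = 10.5, W = min = 10.5, p = 1.000000, fail to reject H0.


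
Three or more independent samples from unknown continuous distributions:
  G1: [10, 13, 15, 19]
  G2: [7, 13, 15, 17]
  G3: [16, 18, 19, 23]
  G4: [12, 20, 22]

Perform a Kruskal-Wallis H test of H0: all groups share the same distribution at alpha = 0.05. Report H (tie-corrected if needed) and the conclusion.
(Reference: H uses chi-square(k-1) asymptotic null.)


Step 1: Combine all N = 15 observations and assign midranks.
sorted (value, group, rank): (7,G2,1), (10,G1,2), (12,G4,3), (13,G1,4.5), (13,G2,4.5), (15,G1,6.5), (15,G2,6.5), (16,G3,8), (17,G2,9), (18,G3,10), (19,G1,11.5), (19,G3,11.5), (20,G4,13), (22,G4,14), (23,G3,15)
Step 2: Sum ranks within each group.
R_1 = 24.5 (n_1 = 4)
R_2 = 21 (n_2 = 4)
R_3 = 44.5 (n_3 = 4)
R_4 = 30 (n_4 = 3)
Step 3: H = 12/(N(N+1)) * sum(R_i^2/n_i) - 3(N+1)
     = 12/(15*16) * (24.5^2/4 + 21^2/4 + 44.5^2/4 + 30^2/3) - 3*16
     = 0.050000 * 1055.38 - 48
     = 4.768750.
Step 4: Ties present; correction factor C = 1 - 18/(15^3 - 15) = 0.994643. Corrected H = 4.768750 / 0.994643 = 4.794434.
Step 5: Under H0, H ~ chi^2(3); p-value = 0.187484.
Step 6: alpha = 0.05. fail to reject H0.

H = 4.7944, df = 3, p = 0.187484, fail to reject H0.


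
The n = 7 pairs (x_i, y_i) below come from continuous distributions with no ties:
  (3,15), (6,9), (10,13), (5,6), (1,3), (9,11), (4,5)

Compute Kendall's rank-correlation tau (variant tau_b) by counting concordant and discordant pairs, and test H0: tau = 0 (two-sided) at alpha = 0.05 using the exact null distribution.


Step 1: Enumerate the 21 unordered pairs (i,j) with i<j and classify each by sign(x_j-x_i) * sign(y_j-y_i).
  (1,2):dx=+3,dy=-6->D; (1,3):dx=+7,dy=-2->D; (1,4):dx=+2,dy=-9->D; (1,5):dx=-2,dy=-12->C
  (1,6):dx=+6,dy=-4->D; (1,7):dx=+1,dy=-10->D; (2,3):dx=+4,dy=+4->C; (2,4):dx=-1,dy=-3->C
  (2,5):dx=-5,dy=-6->C; (2,6):dx=+3,dy=+2->C; (2,7):dx=-2,dy=-4->C; (3,4):dx=-5,dy=-7->C
  (3,5):dx=-9,dy=-10->C; (3,6):dx=-1,dy=-2->C; (3,7):dx=-6,dy=-8->C; (4,5):dx=-4,dy=-3->C
  (4,6):dx=+4,dy=+5->C; (4,7):dx=-1,dy=-1->C; (5,6):dx=+8,dy=+8->C; (5,7):dx=+3,dy=+2->C
  (6,7):dx=-5,dy=-6->C
Step 2: C = 16, D = 5, total pairs = 21.
Step 3: tau = (C - D)/(n(n-1)/2) = (16 - 5)/21 = 0.523810.
Step 4: Exact two-sided p-value (enumerate n! = 5040 permutations of y under H0): p = 0.136111.
Step 5: alpha = 0.05. fail to reject H0.

tau_b = 0.5238 (C=16, D=5), p = 0.136111, fail to reject H0.


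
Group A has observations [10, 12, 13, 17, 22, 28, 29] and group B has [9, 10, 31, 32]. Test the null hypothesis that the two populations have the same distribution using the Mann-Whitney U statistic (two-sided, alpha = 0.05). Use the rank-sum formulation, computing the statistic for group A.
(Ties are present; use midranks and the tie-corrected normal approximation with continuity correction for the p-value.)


Step 1: Combine and sort all 11 observations; assign midranks.
sorted (value, group): (9,Y), (10,X), (10,Y), (12,X), (13,X), (17,X), (22,X), (28,X), (29,X), (31,Y), (32,Y)
ranks: 9->1, 10->2.5, 10->2.5, 12->4, 13->5, 17->6, 22->7, 28->8, 29->9, 31->10, 32->11
Step 2: Rank sum for X: R1 = 2.5 + 4 + 5 + 6 + 7 + 8 + 9 = 41.5.
Step 3: U_X = R1 - n1(n1+1)/2 = 41.5 - 7*8/2 = 41.5 - 28 = 13.5.
       U_Y = n1*n2 - U_X = 28 - 13.5 = 14.5.
Step 4: Ties are present, so use the tie-corrected normal approximation (with continuity correction) for the p-value.
Step 5: p-value = 1.000000; compare to alpha = 0.05. fail to reject H0.

U_X = 13.5, p = 1.000000, fail to reject H0 at alpha = 0.05.


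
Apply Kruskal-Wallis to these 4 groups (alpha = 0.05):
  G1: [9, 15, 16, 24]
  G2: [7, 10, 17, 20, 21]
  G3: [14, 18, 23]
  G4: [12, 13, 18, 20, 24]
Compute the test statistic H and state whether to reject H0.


Step 1: Combine all N = 17 observations and assign midranks.
sorted (value, group, rank): (7,G2,1), (9,G1,2), (10,G2,3), (12,G4,4), (13,G4,5), (14,G3,6), (15,G1,7), (16,G1,8), (17,G2,9), (18,G3,10.5), (18,G4,10.5), (20,G2,12.5), (20,G4,12.5), (21,G2,14), (23,G3,15), (24,G1,16.5), (24,G4,16.5)
Step 2: Sum ranks within each group.
R_1 = 33.5 (n_1 = 4)
R_2 = 39.5 (n_2 = 5)
R_3 = 31.5 (n_3 = 3)
R_4 = 48.5 (n_4 = 5)
Step 3: H = 12/(N(N+1)) * sum(R_i^2/n_i) - 3(N+1)
     = 12/(17*18) * (33.5^2/4 + 39.5^2/5 + 31.5^2/3 + 48.5^2/5) - 3*18
     = 0.039216 * 1393.81 - 54
     = 0.659314.
Step 4: Ties present; correction factor C = 1 - 18/(17^3 - 17) = 0.996324. Corrected H = 0.659314 / 0.996324 = 0.661747.
Step 5: Under H0, H ~ chi^2(3); p-value = 0.882162.
Step 6: alpha = 0.05. fail to reject H0.

H = 0.6617, df = 3, p = 0.882162, fail to reject H0.


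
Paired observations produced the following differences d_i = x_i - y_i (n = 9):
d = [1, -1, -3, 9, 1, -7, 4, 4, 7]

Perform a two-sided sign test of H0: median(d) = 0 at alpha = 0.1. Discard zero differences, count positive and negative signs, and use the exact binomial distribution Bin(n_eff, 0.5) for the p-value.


Step 1: Discard zero differences. Original n = 9; n_eff = number of nonzero differences = 9.
Nonzero differences (with sign): +1, -1, -3, +9, +1, -7, +4, +4, +7
Step 2: Count signs: positive = 6, negative = 3.
Step 3: Under H0: P(positive) = 0.5, so the number of positives S ~ Bin(9, 0.5).
Step 4: Two-sided exact p-value = sum of Bin(9,0.5) probabilities at or below the observed probability = 0.507812.
Step 5: alpha = 0.1. fail to reject H0.

n_eff = 9, pos = 6, neg = 3, p = 0.507812, fail to reject H0.


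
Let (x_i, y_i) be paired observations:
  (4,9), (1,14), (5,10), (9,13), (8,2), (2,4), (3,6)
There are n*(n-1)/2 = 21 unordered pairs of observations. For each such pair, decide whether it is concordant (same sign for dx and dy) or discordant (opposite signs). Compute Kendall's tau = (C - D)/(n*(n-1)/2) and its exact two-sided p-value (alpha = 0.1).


Step 1: Enumerate the 21 unordered pairs (i,j) with i<j and classify each by sign(x_j-x_i) * sign(y_j-y_i).
  (1,2):dx=-3,dy=+5->D; (1,3):dx=+1,dy=+1->C; (1,4):dx=+5,dy=+4->C; (1,5):dx=+4,dy=-7->D
  (1,6):dx=-2,dy=-5->C; (1,7):dx=-1,dy=-3->C; (2,3):dx=+4,dy=-4->D; (2,4):dx=+8,dy=-1->D
  (2,5):dx=+7,dy=-12->D; (2,6):dx=+1,dy=-10->D; (2,7):dx=+2,dy=-8->D; (3,4):dx=+4,dy=+3->C
  (3,5):dx=+3,dy=-8->D; (3,6):dx=-3,dy=-6->C; (3,7):dx=-2,dy=-4->C; (4,5):dx=-1,dy=-11->C
  (4,6):dx=-7,dy=-9->C; (4,7):dx=-6,dy=-7->C; (5,6):dx=-6,dy=+2->D; (5,7):dx=-5,dy=+4->D
  (6,7):dx=+1,dy=+2->C
Step 2: C = 11, D = 10, total pairs = 21.
Step 3: tau = (C - D)/(n(n-1)/2) = (11 - 10)/21 = 0.047619.
Step 4: Exact two-sided p-value (enumerate n! = 5040 permutations of y under H0): p = 1.000000.
Step 5: alpha = 0.1. fail to reject H0.

tau_b = 0.0476 (C=11, D=10), p = 1.000000, fail to reject H0.


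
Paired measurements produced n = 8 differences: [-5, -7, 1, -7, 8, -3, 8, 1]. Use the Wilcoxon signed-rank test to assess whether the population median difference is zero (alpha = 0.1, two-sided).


Step 1: Drop any zero differences (none here) and take |d_i|.
|d| = [5, 7, 1, 7, 8, 3, 8, 1]
Step 2: Midrank |d_i| (ties get averaged ranks).
ranks: |5|->4, |7|->5.5, |1|->1.5, |7|->5.5, |8|->7.5, |3|->3, |8|->7.5, |1|->1.5
Step 3: Attach original signs; sum ranks with positive sign and with negative sign.
W+ = 1.5 + 7.5 + 7.5 + 1.5 = 18
W- = 4 + 5.5 + 5.5 + 3 = 18
(Check: W+ + W- = 36 should equal n(n+1)/2 = 36.)
Step 4: Test statistic W = min(W+, W-) = 18.
Step 5: Ties in |d|, so use the tie-corrected normal approximation.
        E[W] = n(n+1)/4 = 8*9/4 = 18.
        Tie groups: |d|=1 (t=2), |d|=7 (t=2), |d|=8 (t=2); sum(t^3 - t) = 18.
        Var[W] = n(n+1)(2n+1)/24 - sum(t^3-t)/48 = 1224/24 - 18/48 = 50.625.
        z = (W - E[W]) / sqrt(Var[W]) = (18 - 18) / 7.1151 = 0.0000.
        Two-sided p = 2*Phi(z) = 1.000000.
Step 6: alpha = 0.1. fail to reject H0.

W+ = 18, W- = 18, W = min = 18, p = 1.000000, fail to reject H0.


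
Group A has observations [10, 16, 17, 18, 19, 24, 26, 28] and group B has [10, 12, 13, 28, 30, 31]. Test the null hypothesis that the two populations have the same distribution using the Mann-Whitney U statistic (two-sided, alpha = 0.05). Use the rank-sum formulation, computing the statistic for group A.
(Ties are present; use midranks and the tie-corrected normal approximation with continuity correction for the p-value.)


Step 1: Combine and sort all 14 observations; assign midranks.
sorted (value, group): (10,X), (10,Y), (12,Y), (13,Y), (16,X), (17,X), (18,X), (19,X), (24,X), (26,X), (28,X), (28,Y), (30,Y), (31,Y)
ranks: 10->1.5, 10->1.5, 12->3, 13->4, 16->5, 17->6, 18->7, 19->8, 24->9, 26->10, 28->11.5, 28->11.5, 30->13, 31->14
Step 2: Rank sum for X: R1 = 1.5 + 5 + 6 + 7 + 8 + 9 + 10 + 11.5 = 58.
Step 3: U_X = R1 - n1(n1+1)/2 = 58 - 8*9/2 = 58 - 36 = 22.
       U_Y = n1*n2 - U_X = 48 - 22 = 26.
Step 4: Ties are present, so use the tie-corrected normal approximation (with continuity correction) for the p-value.
Step 5: p-value = 0.846116; compare to alpha = 0.05. fail to reject H0.

U_X = 22, p = 0.846116, fail to reject H0 at alpha = 0.05.


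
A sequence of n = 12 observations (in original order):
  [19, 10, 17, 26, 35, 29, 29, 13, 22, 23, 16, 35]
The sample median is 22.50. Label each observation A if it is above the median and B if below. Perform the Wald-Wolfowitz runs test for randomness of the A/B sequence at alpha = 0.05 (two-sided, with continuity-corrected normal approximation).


Step 1: Compute median = 22.50; label A = above, B = below.
Labels in order: BBBAAAABBABA  (n_A = 6, n_B = 6)
Step 2: Count runs R = 6.
Step 3: Under H0 (random ordering), E[R] = 2*n_A*n_B/(n_A+n_B) + 1 = 2*6*6/12 + 1 = 7.0000.
        Var[R] = 2*n_A*n_B*(2*n_A*n_B - n_A - n_B) / ((n_A+n_B)^2 * (n_A+n_B-1)) = 4320/1584 = 2.7273.
        SD[R] = 1.6514.
Step 4: Continuity-corrected z = (R + 0.5 - E[R]) / SD[R] = (6 + 0.5 - 7.0000) / 1.6514 = -0.3028.
Step 5: Two-sided p-value via normal approximation = 2*(1 - Phi(|z|)) = 0.762069.
Step 6: alpha = 0.05. fail to reject H0.

R = 6, z = -0.3028, p = 0.762069, fail to reject H0.


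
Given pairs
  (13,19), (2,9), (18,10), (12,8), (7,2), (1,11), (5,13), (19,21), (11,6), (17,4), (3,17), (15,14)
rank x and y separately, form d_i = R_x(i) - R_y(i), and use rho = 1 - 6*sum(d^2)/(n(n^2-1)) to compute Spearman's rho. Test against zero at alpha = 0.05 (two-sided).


Step 1: Rank x and y separately (midranks; no ties here).
rank(x): 13->8, 2->2, 18->11, 12->7, 7->5, 1->1, 5->4, 19->12, 11->6, 17->10, 3->3, 15->9
rank(y): 19->11, 9->5, 10->6, 8->4, 2->1, 11->7, 13->8, 21->12, 6->3, 4->2, 17->10, 14->9
Step 2: d_i = R_x(i) - R_y(i); compute d_i^2.
  (8-11)^2=9, (2-5)^2=9, (11-6)^2=25, (7-4)^2=9, (5-1)^2=16, (1-7)^2=36, (4-8)^2=16, (12-12)^2=0, (6-3)^2=9, (10-2)^2=64, (3-10)^2=49, (9-9)^2=0
sum(d^2) = 242.
Step 3: rho = 1 - 6*242 / (12*(12^2 - 1)) = 1 - 1452/1716 = 0.153846.
Step 4: Under H0, t = rho * sqrt((n-2)/(1-rho^2)) = 0.4924 ~ t(10).
Step 5: Two-sided p-value from the t-distribution with 10 df = 0.633091.
Step 6: alpha = 0.05. fail to reject H0.

rho = 0.1538, p = 0.633091, fail to reject H0 at alpha = 0.05.
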